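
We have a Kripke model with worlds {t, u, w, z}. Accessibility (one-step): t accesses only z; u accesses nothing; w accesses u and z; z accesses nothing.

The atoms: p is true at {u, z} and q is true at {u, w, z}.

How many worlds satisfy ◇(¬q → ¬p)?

2

t: successors {z}; ¬q → ¬p there: z:T. ✓
u: no successors, so ◇(¬q → ¬p) fails. ✗
w: successors {u, z}; ¬q → ¬p there: u:T, z:T. ✓
z: no successors, so ◇(¬q → ¬p) fails. ✗
Satisfying worlds: {t, w}.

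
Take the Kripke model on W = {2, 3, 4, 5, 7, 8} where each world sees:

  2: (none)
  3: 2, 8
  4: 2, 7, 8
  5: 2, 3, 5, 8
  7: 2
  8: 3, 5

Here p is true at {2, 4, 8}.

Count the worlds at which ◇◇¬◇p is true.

3

2: no successors, so ◇◇¬◇p fails. ✗
3: successors {2, 8}; ◇¬◇p there: 2:F, 8:F. ✗
4: successors {2, 7, 8}; ◇¬◇p there: 2:F, 7:T, 8:F. ✓
5: successors {2, 3, 5, 8}; ◇¬◇p there: 2:F, 3:T, 5:T, 8:F. ✓
7: successors {2}; ◇¬◇p there: 2:F. ✗
8: successors {3, 5}; ◇¬◇p there: 3:T, 5:T. ✓
Satisfying worlds: {4, 5, 8}.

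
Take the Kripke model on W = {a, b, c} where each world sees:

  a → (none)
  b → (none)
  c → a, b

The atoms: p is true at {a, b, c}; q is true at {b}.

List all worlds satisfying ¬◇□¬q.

{a, b}

a: ◇□¬q is F. ✓
b: ◇□¬q is F. ✓
c: ◇□¬q is T. ✗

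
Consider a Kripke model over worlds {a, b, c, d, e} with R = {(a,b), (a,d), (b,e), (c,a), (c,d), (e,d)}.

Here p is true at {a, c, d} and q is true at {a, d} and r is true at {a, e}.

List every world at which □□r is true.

{a, d, e}

a: successors {b, d}; □r there: b:T, d:T. ✓
b: successors {e}; □r there: e:F. ✗
c: successors {a, d}; □r there: a:F, d:T. ✗
d: no successors, so □□r holds vacuously. ✓
e: successors {d}; □r there: d:T. ✓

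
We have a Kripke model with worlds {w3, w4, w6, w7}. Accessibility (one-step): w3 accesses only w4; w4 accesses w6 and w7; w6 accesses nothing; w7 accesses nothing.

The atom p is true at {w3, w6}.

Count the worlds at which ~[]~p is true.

1

w3: []~p is T. ✗
w4: []~p is F. ✓
w6: []~p is T. ✗
w7: []~p is T. ✗
Satisfying worlds: {w4}.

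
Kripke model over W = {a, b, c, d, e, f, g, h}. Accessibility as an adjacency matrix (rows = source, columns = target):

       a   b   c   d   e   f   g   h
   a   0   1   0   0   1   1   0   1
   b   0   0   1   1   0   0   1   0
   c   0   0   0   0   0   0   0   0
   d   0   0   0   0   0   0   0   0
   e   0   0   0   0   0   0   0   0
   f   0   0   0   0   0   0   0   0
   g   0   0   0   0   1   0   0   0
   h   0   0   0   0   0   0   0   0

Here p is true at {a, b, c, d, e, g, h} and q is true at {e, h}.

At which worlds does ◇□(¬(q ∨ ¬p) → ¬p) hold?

{a, b, g}

a: successors {b, e, f, h}; □(¬(q ∨ ¬p) → ¬p) there: b:F, e:T, f:T, h:T. ✓
b: successors {c, d, g}; □(¬(q ∨ ¬p) → ¬p) there: c:T, d:T, g:T. ✓
c: no successors, so ◇□(¬(q ∨ ¬p) → ¬p) fails. ✗
d: no successors, so ◇□(¬(q ∨ ¬p) → ¬p) fails. ✗
e: no successors, so ◇□(¬(q ∨ ¬p) → ¬p) fails. ✗
f: no successors, so ◇□(¬(q ∨ ¬p) → ¬p) fails. ✗
g: successors {e}; □(¬(q ∨ ¬p) → ¬p) there: e:T. ✓
h: no successors, so ◇□(¬(q ∨ ¬p) → ¬p) fails. ✗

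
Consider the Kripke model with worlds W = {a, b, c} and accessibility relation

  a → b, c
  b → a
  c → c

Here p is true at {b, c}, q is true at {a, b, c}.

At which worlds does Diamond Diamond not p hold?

{a}

a: successors {b, c}; Diamond not p there: b:T, c:F. ✓
b: successors {a}; Diamond not p there: a:F. ✗
c: successors {c}; Diamond not p there: c:F. ✗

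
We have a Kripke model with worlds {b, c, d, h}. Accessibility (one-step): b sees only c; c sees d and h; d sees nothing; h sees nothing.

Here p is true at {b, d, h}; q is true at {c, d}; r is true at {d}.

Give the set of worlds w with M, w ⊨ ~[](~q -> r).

b: [](~q -> r) is T. ✗
c: [](~q -> r) is F. ✓
d: [](~q -> r) is T. ✗
h: [](~q -> r) is T. ✗

{c}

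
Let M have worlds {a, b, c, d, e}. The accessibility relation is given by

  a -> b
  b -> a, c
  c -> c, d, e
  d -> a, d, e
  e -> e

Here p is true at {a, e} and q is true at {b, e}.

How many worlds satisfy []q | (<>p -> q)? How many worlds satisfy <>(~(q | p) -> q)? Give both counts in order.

For []q | (<>p -> q):
a: []q is T, <>p -> q is T. ✓
b: []q is F, <>p -> q is T. ✓
c: []q is F, <>p -> q is F. ✗
d: []q is F, <>p -> q is F. ✗
e: []q is T, <>p -> q is T. ✓
— 3 worlds.
For <>(~(q | p) -> q):
a: successors {b}; ~(q | p) -> q there: b:T. ✓
b: successors {a, c}; ~(q | p) -> q there: a:T, c:F. ✓
c: successors {c, d, e}; ~(q | p) -> q there: c:F, d:F, e:T. ✓
d: successors {a, d, e}; ~(q | p) -> q there: a:T, d:F, e:T. ✓
e: successors {e}; ~(q | p) -> q there: e:T. ✓
— 5 worlds.

3 and 5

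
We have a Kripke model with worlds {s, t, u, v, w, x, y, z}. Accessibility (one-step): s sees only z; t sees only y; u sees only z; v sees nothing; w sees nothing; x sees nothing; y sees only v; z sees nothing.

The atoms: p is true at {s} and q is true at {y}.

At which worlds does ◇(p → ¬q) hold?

s: successors {z}; p → ¬q there: z:T. ✓
t: successors {y}; p → ¬q there: y:T. ✓
u: successors {z}; p → ¬q there: z:T. ✓
v: no successors, so ◇(p → ¬q) fails. ✗
w: no successors, so ◇(p → ¬q) fails. ✗
x: no successors, so ◇(p → ¬q) fails. ✗
y: successors {v}; p → ¬q there: v:T. ✓
z: no successors, so ◇(p → ¬q) fails. ✗

{s, t, u, y}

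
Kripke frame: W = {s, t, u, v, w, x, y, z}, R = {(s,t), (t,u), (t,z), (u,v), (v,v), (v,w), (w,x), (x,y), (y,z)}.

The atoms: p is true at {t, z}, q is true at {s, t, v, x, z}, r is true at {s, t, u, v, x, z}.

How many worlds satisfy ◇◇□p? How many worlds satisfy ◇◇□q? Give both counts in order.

For ◇◇□p:
s: successors {t}; ◇□p there: t:T. ✓
t: successors {u, z}; ◇□p there: u:F, z:F. ✗
u: successors {v}; ◇□p there: v:F. ✗
v: successors {v, w}; ◇□p there: v:F, w:F. ✗
w: successors {x}; ◇□p there: x:T. ✓
x: successors {y}; ◇□p there: y:T. ✓
y: successors {z}; ◇□p there: z:F. ✗
z: no successors, so ◇◇□p fails. ✗
— 3 worlds.
For ◇◇□q:
s: successors {t}; ◇□q there: t:T. ✓
t: successors {u, z}; ◇□q there: u:F, z:F. ✗
u: successors {v}; ◇□q there: v:T. ✓
v: successors {v, w}; ◇□q there: v:T, w:F. ✓
w: successors {x}; ◇□q there: x:T. ✓
x: successors {y}; ◇□q there: y:T. ✓
y: successors {z}; ◇□q there: z:F. ✗
z: no successors, so ◇◇□q fails. ✗
— 5 worlds.

3 and 5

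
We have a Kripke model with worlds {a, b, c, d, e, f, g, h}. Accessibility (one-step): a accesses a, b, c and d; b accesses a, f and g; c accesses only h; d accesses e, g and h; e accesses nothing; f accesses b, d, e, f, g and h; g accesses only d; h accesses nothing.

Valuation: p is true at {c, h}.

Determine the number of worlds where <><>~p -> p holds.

3

a: <><>~p is T, p is F. ✗
b: <><>~p is T, p is F. ✗
c: <><>~p is F, p is T. ✓
d: <><>~p is T, p is F. ✗
e: <><>~p is F, p is F. ✓
f: <><>~p is T, p is F. ✗
g: <><>~p is T, p is F. ✗
h: <><>~p is F, p is T. ✓
Satisfying worlds: {c, e, h}.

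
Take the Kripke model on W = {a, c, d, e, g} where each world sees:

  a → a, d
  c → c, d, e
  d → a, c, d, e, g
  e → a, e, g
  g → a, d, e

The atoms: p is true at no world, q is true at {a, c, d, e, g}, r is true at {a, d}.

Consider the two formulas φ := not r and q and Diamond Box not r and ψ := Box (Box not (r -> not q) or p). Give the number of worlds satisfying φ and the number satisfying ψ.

For not r and q and Diamond Box not r:
a: not r and q is F, Diamond Box not r is F. ✗
c: not r and q is T, Diamond Box not r is F. ✗
d: not r and q is F, Diamond Box not r is F. ✗
e: not r and q is T, Diamond Box not r is F. ✗
g: not r and q is T, Diamond Box not r is F. ✗
— 0 worlds.
For Box (Box not (r -> not q) or p):
a: successors {a, d}; Box not (r -> not q) or p there: a:T, d:F. ✗
c: successors {c, d, e}; Box not (r -> not q) or p there: c:F, d:F, e:F. ✗
d: successors {a, c, d, e, g}; Box not (r -> not q) or p there: a:T, c:F, d:F, e:F, g:F. ✗
e: successors {a, e, g}; Box not (r -> not q) or p there: a:T, e:F, g:F. ✗
g: successors {a, d, e}; Box not (r -> not q) or p there: a:T, d:F, e:F. ✗
— 0 worlds.

0 and 0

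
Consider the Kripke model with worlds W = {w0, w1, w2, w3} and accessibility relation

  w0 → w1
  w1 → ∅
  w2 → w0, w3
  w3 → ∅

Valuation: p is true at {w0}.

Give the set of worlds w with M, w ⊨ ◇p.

{w2}

w0: successors {w1}; p there: w1:F. ✗
w1: no successors, so ◇p fails. ✗
w2: successors {w0, w3}; p there: w0:T, w3:F. ✓
w3: no successors, so ◇p fails. ✗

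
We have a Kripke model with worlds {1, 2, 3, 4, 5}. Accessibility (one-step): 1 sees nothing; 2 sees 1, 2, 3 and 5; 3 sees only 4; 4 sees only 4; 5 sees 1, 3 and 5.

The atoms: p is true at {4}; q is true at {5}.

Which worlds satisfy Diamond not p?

{2, 5}

1: no successors, so Diamond not p fails. ✗
2: successors {1, 2, 3, 5}; not p there: 1:T, 2:T, 3:T, 5:T. ✓
3: successors {4}; not p there: 4:F. ✗
4: successors {4}; not p there: 4:F. ✗
5: successors {1, 3, 5}; not p there: 1:T, 3:T, 5:T. ✓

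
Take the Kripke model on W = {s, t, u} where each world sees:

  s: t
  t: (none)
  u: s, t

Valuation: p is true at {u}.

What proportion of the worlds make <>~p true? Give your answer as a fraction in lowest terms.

2/3

s: successors {t}; ~p there: t:T. ✓
t: no successors, so <>~p fails. ✗
u: successors {s, t}; ~p there: s:T, t:T. ✓
That's 2 of 3 worlds, so 2/3.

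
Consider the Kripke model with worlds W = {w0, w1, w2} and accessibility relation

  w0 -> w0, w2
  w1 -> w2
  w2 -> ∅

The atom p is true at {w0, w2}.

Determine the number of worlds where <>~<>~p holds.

2

w0: successors {w0, w2}; ~<>~p there: w0:T, w2:T. ✓
w1: successors {w2}; ~<>~p there: w2:T. ✓
w2: no successors, so <>~<>~p fails. ✗
Satisfying worlds: {w0, w1}.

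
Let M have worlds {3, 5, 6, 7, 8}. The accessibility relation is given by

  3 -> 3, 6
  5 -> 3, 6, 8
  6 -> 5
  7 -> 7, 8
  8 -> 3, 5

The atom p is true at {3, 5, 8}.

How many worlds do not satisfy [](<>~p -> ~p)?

4

3: successors {3, 6}; <>~p -> ~p there: 3:F, 6:T. ✗
5: successors {3, 6, 8}; <>~p -> ~p there: 3:F, 6:T, 8:T. ✗
6: successors {5}; <>~p -> ~p there: 5:F. ✗
7: successors {7, 8}; <>~p -> ~p there: 7:T, 8:T. ✓
8: successors {3, 5}; <>~p -> ~p there: 3:F, 5:F. ✗
Satisfying worlds: {7}.
So [](<>~p -> ~p) fails at the other 4 worlds.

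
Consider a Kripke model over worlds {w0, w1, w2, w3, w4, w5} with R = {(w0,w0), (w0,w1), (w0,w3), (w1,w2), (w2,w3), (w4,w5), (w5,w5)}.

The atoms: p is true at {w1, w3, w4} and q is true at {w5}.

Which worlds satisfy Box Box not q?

{w0, w1, w2, w3}

w0: successors {w0, w1, w3}; Box not q there: w0:T, w1:T, w3:T. ✓
w1: successors {w2}; Box not q there: w2:T. ✓
w2: successors {w3}; Box not q there: w3:T. ✓
w3: no successors, so Box Box not q holds vacuously. ✓
w4: successors {w5}; Box not q there: w5:F. ✗
w5: successors {w5}; Box not q there: w5:F. ✗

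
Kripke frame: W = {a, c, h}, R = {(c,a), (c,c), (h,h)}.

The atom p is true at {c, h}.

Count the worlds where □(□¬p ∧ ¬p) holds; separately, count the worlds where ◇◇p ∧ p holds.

For □(□¬p ∧ ¬p):
a: no successors, so □(□¬p ∧ ¬p) holds vacuously. ✓
c: successors {a, c}; □¬p ∧ ¬p there: a:T, c:F. ✗
h: successors {h}; □¬p ∧ ¬p there: h:F. ✗
— 1 world.
For ◇◇p ∧ p:
a: ◇◇p is F, p is F. ✗
c: ◇◇p is T, p is T. ✓
h: ◇◇p is T, p is T. ✓
— 2 worlds.

1 and 2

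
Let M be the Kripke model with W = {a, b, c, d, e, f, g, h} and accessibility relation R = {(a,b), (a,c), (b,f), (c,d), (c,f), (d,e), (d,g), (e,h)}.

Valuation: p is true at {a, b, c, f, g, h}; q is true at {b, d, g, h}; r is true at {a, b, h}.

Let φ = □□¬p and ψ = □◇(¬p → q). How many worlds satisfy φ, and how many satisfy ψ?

5 and 4

For □□¬p:
a: successors {b, c}; □¬p there: b:F, c:F. ✗
b: successors {f}; □¬p there: f:T. ✓
c: successors {d, f}; □¬p there: d:F, f:T. ✗
d: successors {e, g}; □¬p there: e:F, g:T. ✗
e: successors {h}; □¬p there: h:T. ✓
f: no successors, so □□¬p holds vacuously. ✓
g: no successors, so □□¬p holds vacuously. ✓
h: no successors, so □□¬p holds vacuously. ✓
— 5 worlds.
For □◇(¬p → q):
a: successors {b, c}; ◇(¬p → q) there: b:T, c:T. ✓
b: successors {f}; ◇(¬p → q) there: f:F. ✗
c: successors {d, f}; ◇(¬p → q) there: d:T, f:F. ✗
d: successors {e, g}; ◇(¬p → q) there: e:T, g:F. ✗
e: successors {h}; ◇(¬p → q) there: h:F. ✗
f: no successors, so □◇(¬p → q) holds vacuously. ✓
g: no successors, so □◇(¬p → q) holds vacuously. ✓
h: no successors, so □◇(¬p → q) holds vacuously. ✓
— 4 worlds.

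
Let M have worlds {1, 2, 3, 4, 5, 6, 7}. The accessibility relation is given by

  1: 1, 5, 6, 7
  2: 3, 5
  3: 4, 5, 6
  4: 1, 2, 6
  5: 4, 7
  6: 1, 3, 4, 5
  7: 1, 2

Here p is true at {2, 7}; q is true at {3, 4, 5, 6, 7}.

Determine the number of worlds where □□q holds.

1

1: successors {1, 5, 6, 7}; □q there: 1:F, 5:T, 6:F, 7:F. ✗
2: successors {3, 5}; □q there: 3:T, 5:T. ✓
3: successors {4, 5, 6}; □q there: 4:F, 5:T, 6:F. ✗
4: successors {1, 2, 6}; □q there: 1:F, 2:T, 6:F. ✗
5: successors {4, 7}; □q there: 4:F, 7:F. ✗
6: successors {1, 3, 4, 5}; □q there: 1:F, 3:T, 4:F, 5:T. ✗
7: successors {1, 2}; □q there: 1:F, 2:T. ✗
Satisfying worlds: {2}.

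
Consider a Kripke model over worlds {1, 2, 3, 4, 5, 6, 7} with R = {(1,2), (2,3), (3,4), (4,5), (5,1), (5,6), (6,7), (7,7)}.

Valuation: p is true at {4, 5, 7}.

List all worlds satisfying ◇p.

1: successors {2}; p there: 2:F. ✗
2: successors {3}; p there: 3:F. ✗
3: successors {4}; p there: 4:T. ✓
4: successors {5}; p there: 5:T. ✓
5: successors {1, 6}; p there: 1:F, 6:F. ✗
6: successors {7}; p there: 7:T. ✓
7: successors {7}; p there: 7:T. ✓

{3, 4, 6, 7}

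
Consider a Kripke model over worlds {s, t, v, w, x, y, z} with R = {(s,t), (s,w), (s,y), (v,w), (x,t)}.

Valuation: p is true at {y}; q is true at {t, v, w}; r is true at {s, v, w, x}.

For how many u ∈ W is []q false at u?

1

s: successors {t, w, y}; q there: t:T, w:T, y:F. ✗
t: no successors, so []q holds vacuously. ✓
v: successors {w}; q there: w:T. ✓
w: no successors, so []q holds vacuously. ✓
x: successors {t}; q there: t:T. ✓
y: no successors, so []q holds vacuously. ✓
z: no successors, so []q holds vacuously. ✓
Satisfying worlds: {t, v, w, x, y, z}.
So []q fails at the other 1 world.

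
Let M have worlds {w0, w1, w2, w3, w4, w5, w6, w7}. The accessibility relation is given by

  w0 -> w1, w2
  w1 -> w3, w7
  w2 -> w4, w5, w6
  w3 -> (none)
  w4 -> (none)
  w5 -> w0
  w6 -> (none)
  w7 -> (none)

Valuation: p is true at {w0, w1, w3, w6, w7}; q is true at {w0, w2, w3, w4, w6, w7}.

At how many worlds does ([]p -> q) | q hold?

w0: []p -> q is T, q is T. ✓
w1: []p -> q is F, q is F. ✗
w2: []p -> q is T, q is T. ✓
w3: []p -> q is T, q is T. ✓
w4: []p -> q is T, q is T. ✓
w5: []p -> q is F, q is F. ✗
w6: []p -> q is T, q is T. ✓
w7: []p -> q is T, q is T. ✓
Satisfying worlds: {w0, w2, w3, w4, w6, w7}.

6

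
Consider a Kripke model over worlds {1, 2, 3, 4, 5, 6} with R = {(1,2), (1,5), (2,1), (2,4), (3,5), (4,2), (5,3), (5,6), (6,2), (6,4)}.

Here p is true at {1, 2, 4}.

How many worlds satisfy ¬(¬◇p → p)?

1: ¬◇p → p is T. ✗
2: ¬◇p → p is T. ✗
3: ¬◇p → p is F. ✓
4: ¬◇p → p is T. ✗
5: ¬◇p → p is F. ✓
6: ¬◇p → p is T. ✗
Satisfying worlds: {3, 5}.

2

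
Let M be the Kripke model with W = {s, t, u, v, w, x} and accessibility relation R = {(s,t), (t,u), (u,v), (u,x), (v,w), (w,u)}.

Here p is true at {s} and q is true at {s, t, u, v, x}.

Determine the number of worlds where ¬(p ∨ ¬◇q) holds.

3

s: p ∨ ¬◇q is T. ✗
t: p ∨ ¬◇q is F. ✓
u: p ∨ ¬◇q is F. ✓
v: p ∨ ¬◇q is T. ✗
w: p ∨ ¬◇q is F. ✓
x: p ∨ ¬◇q is T. ✗
Satisfying worlds: {t, u, w}.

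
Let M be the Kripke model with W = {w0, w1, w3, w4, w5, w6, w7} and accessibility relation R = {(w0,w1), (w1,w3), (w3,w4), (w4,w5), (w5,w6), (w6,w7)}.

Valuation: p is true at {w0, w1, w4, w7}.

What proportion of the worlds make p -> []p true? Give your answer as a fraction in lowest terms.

5/7

w0: p is T, []p is T. ✓
w1: p is T, []p is F. ✗
w3: p is F, []p is T. ✓
w4: p is T, []p is F. ✗
w5: p is F, []p is F. ✓
w6: p is F, []p is T. ✓
w7: p is T, []p is T. ✓
That's 5 of 7 worlds, so 5/7.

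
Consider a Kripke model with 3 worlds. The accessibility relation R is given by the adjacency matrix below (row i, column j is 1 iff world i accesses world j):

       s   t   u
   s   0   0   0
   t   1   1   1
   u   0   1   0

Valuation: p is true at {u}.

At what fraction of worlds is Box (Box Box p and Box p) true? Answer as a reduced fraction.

1/3

s: no successors, so Box (Box Box p and Box p) holds vacuously. ✓
t: successors {s, t, u}; Box Box p and Box p there: s:T, t:F, u:F. ✗
u: successors {t}; Box Box p and Box p there: t:F. ✗
That's 1 of 3 worlds, so 1/3.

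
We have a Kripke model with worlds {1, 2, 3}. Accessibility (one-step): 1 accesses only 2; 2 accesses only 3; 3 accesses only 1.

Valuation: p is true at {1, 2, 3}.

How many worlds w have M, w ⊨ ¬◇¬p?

1: ◇¬p is F. ✓
2: ◇¬p is F. ✓
3: ◇¬p is F. ✓
Satisfying worlds: {1, 2, 3}.

3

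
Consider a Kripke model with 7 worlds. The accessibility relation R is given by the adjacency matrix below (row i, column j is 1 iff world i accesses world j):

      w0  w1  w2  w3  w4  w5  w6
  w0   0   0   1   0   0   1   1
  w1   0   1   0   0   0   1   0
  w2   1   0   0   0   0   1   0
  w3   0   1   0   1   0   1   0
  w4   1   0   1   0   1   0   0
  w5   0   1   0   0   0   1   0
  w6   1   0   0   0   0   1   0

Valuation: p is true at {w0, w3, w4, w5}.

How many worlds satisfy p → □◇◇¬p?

w0: p is T, □◇◇¬p is T. ✓
w1: p is F, □◇◇¬p is T. ✓
w2: p is F, □◇◇¬p is T. ✓
w3: p is T, □◇◇¬p is T. ✓
w4: p is T, □◇◇¬p is T. ✓
w5: p is T, □◇◇¬p is T. ✓
w6: p is F, □◇◇¬p is T. ✓
Satisfying worlds: {w0, w1, w2, w3, w4, w5, w6}.

7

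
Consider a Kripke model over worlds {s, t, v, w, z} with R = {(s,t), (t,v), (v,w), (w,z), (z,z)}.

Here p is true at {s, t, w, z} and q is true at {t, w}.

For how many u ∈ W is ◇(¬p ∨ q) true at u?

3

s: successors {t}; ¬p ∨ q there: t:T. ✓
t: successors {v}; ¬p ∨ q there: v:T. ✓
v: successors {w}; ¬p ∨ q there: w:T. ✓
w: successors {z}; ¬p ∨ q there: z:F. ✗
z: successors {z}; ¬p ∨ q there: z:F. ✗
Satisfying worlds: {s, t, v}.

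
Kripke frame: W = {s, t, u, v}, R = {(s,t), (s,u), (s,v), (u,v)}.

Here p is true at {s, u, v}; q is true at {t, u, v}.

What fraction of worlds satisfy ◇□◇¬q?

s: successors {t, u, v}; □◇¬q there: t:T, u:F, v:T. ✓
t: no successors, so ◇□◇¬q fails. ✗
u: successors {v}; □◇¬q there: v:T. ✓
v: no successors, so ◇□◇¬q fails. ✗
That's 2 of 4 worlds, so 2/4 = 1/2.

1/2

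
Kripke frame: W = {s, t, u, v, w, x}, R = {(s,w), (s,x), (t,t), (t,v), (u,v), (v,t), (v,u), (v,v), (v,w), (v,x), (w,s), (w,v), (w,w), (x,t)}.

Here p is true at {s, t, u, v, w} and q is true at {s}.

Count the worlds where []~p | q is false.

s: []~p is F, q is T. ✓
t: []~p is F, q is F. ✗
u: []~p is F, q is F. ✗
v: []~p is F, q is F. ✗
w: []~p is F, q is F. ✗
x: []~p is F, q is F. ✗
Satisfying worlds: {s}.
So []~p | q fails at the other 5 worlds.

5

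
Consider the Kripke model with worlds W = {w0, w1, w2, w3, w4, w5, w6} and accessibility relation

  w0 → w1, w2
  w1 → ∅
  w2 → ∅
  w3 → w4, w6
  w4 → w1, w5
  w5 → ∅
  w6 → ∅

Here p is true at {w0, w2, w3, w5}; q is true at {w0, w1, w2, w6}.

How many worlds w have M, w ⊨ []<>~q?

4

w0: successors {w1, w2}; <>~q there: w1:F, w2:F. ✗
w1: no successors, so []<>~q holds vacuously. ✓
w2: no successors, so []<>~q holds vacuously. ✓
w3: successors {w4, w6}; <>~q there: w4:T, w6:F. ✗
w4: successors {w1, w5}; <>~q there: w1:F, w5:F. ✗
w5: no successors, so []<>~q holds vacuously. ✓
w6: no successors, so []<>~q holds vacuously. ✓
Satisfying worlds: {w1, w2, w5, w6}.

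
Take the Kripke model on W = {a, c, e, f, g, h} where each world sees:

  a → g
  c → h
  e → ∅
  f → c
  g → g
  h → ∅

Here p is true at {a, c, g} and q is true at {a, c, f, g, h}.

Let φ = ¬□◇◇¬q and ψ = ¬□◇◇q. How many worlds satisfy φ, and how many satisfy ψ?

For ¬□◇◇¬q:
a: □◇◇¬q is F. ✓
c: □◇◇¬q is F. ✓
e: □◇◇¬q is T. ✗
f: □◇◇¬q is F. ✓
g: □◇◇¬q is F. ✓
h: □◇◇¬q is T. ✗
— 4 worlds.
For ¬□◇◇q:
a: □◇◇q is T. ✗
c: □◇◇q is F. ✓
e: □◇◇q is T. ✗
f: □◇◇q is F. ✓
g: □◇◇q is T. ✗
h: □◇◇q is T. ✗
— 2 worlds.

4 and 2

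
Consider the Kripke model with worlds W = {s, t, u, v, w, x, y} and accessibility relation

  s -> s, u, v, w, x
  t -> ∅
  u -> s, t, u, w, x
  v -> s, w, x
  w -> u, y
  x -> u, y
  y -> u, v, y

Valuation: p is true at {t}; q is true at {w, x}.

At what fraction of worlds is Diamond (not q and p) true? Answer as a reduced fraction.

1/7

s: successors {s, u, v, w, x}; not q and p there: s:F, u:F, v:F, w:F, x:F. ✗
t: no successors, so Diamond (not q and p) fails. ✗
u: successors {s, t, u, w, x}; not q and p there: s:F, t:T, u:F, w:F, x:F. ✓
v: successors {s, w, x}; not q and p there: s:F, w:F, x:F. ✗
w: successors {u, y}; not q and p there: u:F, y:F. ✗
x: successors {u, y}; not q and p there: u:F, y:F. ✗
y: successors {u, v, y}; not q and p there: u:F, v:F, y:F. ✗
That's 1 of 7 worlds, so 1/7.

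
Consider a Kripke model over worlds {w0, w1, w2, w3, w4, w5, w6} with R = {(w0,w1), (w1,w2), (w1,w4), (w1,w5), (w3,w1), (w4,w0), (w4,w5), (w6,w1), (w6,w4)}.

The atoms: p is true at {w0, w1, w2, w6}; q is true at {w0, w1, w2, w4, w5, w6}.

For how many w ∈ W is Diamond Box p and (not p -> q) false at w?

5

w0: Diamond Box p is F, not p -> q is T. ✗
w1: Diamond Box p is T, not p -> q is T. ✓
w2: Diamond Box p is F, not p -> q is T. ✗
w3: Diamond Box p is F, not p -> q is F. ✗
w4: Diamond Box p is T, not p -> q is T. ✓
w5: Diamond Box p is F, not p -> q is T. ✗
w6: Diamond Box p is F, not p -> q is T. ✗
Satisfying worlds: {w1, w4}.
So Diamond Box p and (not p -> q) fails at the other 5 worlds.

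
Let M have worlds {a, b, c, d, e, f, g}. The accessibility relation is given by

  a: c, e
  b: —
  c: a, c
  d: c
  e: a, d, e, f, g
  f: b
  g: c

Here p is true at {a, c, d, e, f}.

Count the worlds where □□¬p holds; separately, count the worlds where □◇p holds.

For □□¬p:
a: successors {c, e}; □¬p there: c:F, e:F. ✗
b: no successors, so □□¬p holds vacuously. ✓
c: successors {a, c}; □¬p there: a:F, c:F. ✗
d: successors {c}; □¬p there: c:F. ✗
e: successors {a, d, e, f, g}; □¬p there: a:F, d:F, e:F, f:T, g:F. ✗
f: successors {b}; □¬p there: b:T. ✓
g: successors {c}; □¬p there: c:F. ✗
— 2 worlds.
For □◇p:
a: successors {c, e}; ◇p there: c:T, e:T. ✓
b: no successors, so □◇p holds vacuously. ✓
c: successors {a, c}; ◇p there: a:T, c:T. ✓
d: successors {c}; ◇p there: c:T. ✓
e: successors {a, d, e, f, g}; ◇p there: a:T, d:T, e:T, f:F, g:T. ✗
f: successors {b}; ◇p there: b:F. ✗
g: successors {c}; ◇p there: c:T. ✓
— 5 worlds.

2 and 5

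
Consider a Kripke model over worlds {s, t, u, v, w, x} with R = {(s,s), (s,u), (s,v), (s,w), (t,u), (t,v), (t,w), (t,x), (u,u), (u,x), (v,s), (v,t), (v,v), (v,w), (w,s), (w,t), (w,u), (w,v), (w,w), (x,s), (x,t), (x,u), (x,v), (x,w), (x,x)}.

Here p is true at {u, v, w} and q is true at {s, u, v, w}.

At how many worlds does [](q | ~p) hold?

s: successors {s, u, v, w}; q | ~p there: s:T, u:T, v:T, w:T. ✓
t: successors {u, v, w, x}; q | ~p there: u:T, v:T, w:T, x:T. ✓
u: successors {u, x}; q | ~p there: u:T, x:T. ✓
v: successors {s, t, v, w}; q | ~p there: s:T, t:T, v:T, w:T. ✓
w: successors {s, t, u, v, w}; q | ~p there: s:T, t:T, u:T, v:T, w:T. ✓
x: successors {s, t, u, v, w, x}; q | ~p there: s:T, t:T, u:T, v:T, w:T, x:T. ✓
Satisfying worlds: {s, t, u, v, w, x}.

6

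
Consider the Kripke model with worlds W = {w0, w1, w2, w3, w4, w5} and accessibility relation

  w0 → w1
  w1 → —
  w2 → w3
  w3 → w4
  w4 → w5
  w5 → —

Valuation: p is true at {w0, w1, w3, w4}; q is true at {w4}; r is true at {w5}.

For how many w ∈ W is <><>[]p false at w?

5

w0: successors {w1}; <>[]p there: w1:F. ✗
w1: no successors, so <><>[]p fails. ✗
w2: successors {w3}; <>[]p there: w3:F. ✗
w3: successors {w4}; <>[]p there: w4:T. ✓
w4: successors {w5}; <>[]p there: w5:F. ✗
w5: no successors, so <><>[]p fails. ✗
Satisfying worlds: {w3}.
So <><>[]p fails at the other 5 worlds.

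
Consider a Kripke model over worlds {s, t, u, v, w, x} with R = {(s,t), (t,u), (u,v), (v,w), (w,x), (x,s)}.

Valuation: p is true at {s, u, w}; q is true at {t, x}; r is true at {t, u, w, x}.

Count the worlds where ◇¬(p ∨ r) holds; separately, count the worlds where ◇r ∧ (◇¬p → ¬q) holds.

1 and 4

For ◇¬(p ∨ r):
s: successors {t}; ¬(p ∨ r) there: t:F. ✗
t: successors {u}; ¬(p ∨ r) there: u:F. ✗
u: successors {v}; ¬(p ∨ r) there: v:T. ✓
v: successors {w}; ¬(p ∨ r) there: w:F. ✗
w: successors {x}; ¬(p ∨ r) there: x:F. ✗
x: successors {s}; ¬(p ∨ r) there: s:F. ✗
— 1 world.
For ◇r ∧ (◇¬p → ¬q):
s: ◇r is T, ◇¬p → ¬q is T. ✓
t: ◇r is T, ◇¬p → ¬q is T. ✓
u: ◇r is F, ◇¬p → ¬q is T. ✗
v: ◇r is T, ◇¬p → ¬q is T. ✓
w: ◇r is T, ◇¬p → ¬q is T. ✓
x: ◇r is F, ◇¬p → ¬q is T. ✗
— 4 worlds.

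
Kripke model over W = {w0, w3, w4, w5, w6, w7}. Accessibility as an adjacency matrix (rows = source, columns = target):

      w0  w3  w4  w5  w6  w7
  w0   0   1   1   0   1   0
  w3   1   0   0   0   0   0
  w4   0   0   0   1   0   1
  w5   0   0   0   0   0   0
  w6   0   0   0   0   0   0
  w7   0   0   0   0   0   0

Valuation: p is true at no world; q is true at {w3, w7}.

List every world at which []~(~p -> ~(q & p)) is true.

w0: successors {w3, w4, w6}; ~(~p -> ~(q & p)) there: w3:F, w4:F, w6:F. ✗
w3: successors {w0}; ~(~p -> ~(q & p)) there: w0:F. ✗
w4: successors {w5, w7}; ~(~p -> ~(q & p)) there: w5:F, w7:F. ✗
w5: no successors, so []~(~p -> ~(q & p)) holds vacuously. ✓
w6: no successors, so []~(~p -> ~(q & p)) holds vacuously. ✓
w7: no successors, so []~(~p -> ~(q & p)) holds vacuously. ✓

{w5, w6, w7}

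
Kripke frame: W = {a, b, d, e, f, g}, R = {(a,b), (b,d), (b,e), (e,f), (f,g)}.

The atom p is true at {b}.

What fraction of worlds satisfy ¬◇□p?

2/3

a: ◇□p is F. ✓
b: ◇□p is T. ✗
d: ◇□p is F. ✓
e: ◇□p is F. ✓
f: ◇□p is T. ✗
g: ◇□p is F. ✓
That's 4 of 6 worlds, so 4/6 = 2/3.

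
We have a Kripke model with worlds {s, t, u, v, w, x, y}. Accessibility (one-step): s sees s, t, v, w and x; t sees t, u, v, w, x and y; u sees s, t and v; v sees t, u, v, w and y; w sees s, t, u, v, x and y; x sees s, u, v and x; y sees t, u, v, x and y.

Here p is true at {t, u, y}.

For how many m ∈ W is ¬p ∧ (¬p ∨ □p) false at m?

s: ¬p is T, ¬p ∨ □p is T. ✓
t: ¬p is F, ¬p ∨ □p is F. ✗
u: ¬p is F, ¬p ∨ □p is F. ✗
v: ¬p is T, ¬p ∨ □p is T. ✓
w: ¬p is T, ¬p ∨ □p is T. ✓
x: ¬p is T, ¬p ∨ □p is T. ✓
y: ¬p is F, ¬p ∨ □p is F. ✗
Satisfying worlds: {s, v, w, x}.
So ¬p ∧ (¬p ∨ □p) fails at the other 3 worlds.

3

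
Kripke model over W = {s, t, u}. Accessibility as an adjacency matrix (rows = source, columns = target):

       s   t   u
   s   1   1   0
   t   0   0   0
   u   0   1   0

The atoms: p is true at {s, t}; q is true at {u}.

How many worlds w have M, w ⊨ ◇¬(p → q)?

2

s: successors {s, t}; ¬(p → q) there: s:T, t:T. ✓
t: no successors, so ◇¬(p → q) fails. ✗
u: successors {t}; ¬(p → q) there: t:T. ✓
Satisfying worlds: {s, u}.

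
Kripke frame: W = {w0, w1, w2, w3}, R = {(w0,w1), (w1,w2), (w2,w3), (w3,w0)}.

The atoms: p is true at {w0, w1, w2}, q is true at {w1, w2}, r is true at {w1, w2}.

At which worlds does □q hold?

{w0, w1}

w0: successors {w1}; q there: w1:T. ✓
w1: successors {w2}; q there: w2:T. ✓
w2: successors {w3}; q there: w3:F. ✗
w3: successors {w0}; q there: w0:F. ✗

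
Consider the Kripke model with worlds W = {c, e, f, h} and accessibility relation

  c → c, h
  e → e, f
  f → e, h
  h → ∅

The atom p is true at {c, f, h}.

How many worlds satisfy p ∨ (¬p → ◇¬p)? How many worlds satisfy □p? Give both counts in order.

For p ∨ (¬p → ◇¬p):
c: p is T, ¬p → ◇¬p is T. ✓
e: p is F, ¬p → ◇¬p is T. ✓
f: p is T, ¬p → ◇¬p is T. ✓
h: p is T, ¬p → ◇¬p is T. ✓
— 4 worlds.
For □p:
c: successors {c, h}; p there: c:T, h:T. ✓
e: successors {e, f}; p there: e:F, f:T. ✗
f: successors {e, h}; p there: e:F, h:T. ✗
h: no successors, so □p holds vacuously. ✓
— 2 worlds.

4 and 2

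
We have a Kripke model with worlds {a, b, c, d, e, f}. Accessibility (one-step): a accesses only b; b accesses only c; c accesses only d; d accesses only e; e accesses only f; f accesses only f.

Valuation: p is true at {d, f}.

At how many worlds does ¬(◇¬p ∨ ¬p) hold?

1

a: ◇¬p ∨ ¬p is T. ✗
b: ◇¬p ∨ ¬p is T. ✗
c: ◇¬p ∨ ¬p is T. ✗
d: ◇¬p ∨ ¬p is T. ✗
e: ◇¬p ∨ ¬p is T. ✗
f: ◇¬p ∨ ¬p is F. ✓
Satisfying worlds: {f}.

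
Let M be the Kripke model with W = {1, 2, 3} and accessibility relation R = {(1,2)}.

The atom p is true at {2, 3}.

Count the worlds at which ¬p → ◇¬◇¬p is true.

3

1: ¬p is T, ◇¬◇¬p is T. ✓
2: ¬p is F, ◇¬◇¬p is F. ✓
3: ¬p is F, ◇¬◇¬p is F. ✓
Satisfying worlds: {1, 2, 3}.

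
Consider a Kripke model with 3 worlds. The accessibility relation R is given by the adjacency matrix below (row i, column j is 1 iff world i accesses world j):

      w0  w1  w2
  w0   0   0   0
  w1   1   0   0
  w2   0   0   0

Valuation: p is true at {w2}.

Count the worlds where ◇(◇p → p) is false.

w0: no successors, so ◇(◇p → p) fails. ✗
w1: successors {w0}; ◇p → p there: w0:T. ✓
w2: no successors, so ◇(◇p → p) fails. ✗
Satisfying worlds: {w1}.
So ◇(◇p → p) fails at the other 2 worlds.

2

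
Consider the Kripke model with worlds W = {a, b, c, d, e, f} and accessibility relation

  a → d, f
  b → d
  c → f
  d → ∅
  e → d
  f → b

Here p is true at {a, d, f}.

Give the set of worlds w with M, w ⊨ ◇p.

{a, b, c, e}

a: successors {d, f}; p there: d:T, f:T. ✓
b: successors {d}; p there: d:T. ✓
c: successors {f}; p there: f:T. ✓
d: no successors, so ◇p fails. ✗
e: successors {d}; p there: d:T. ✓
f: successors {b}; p there: b:F. ✗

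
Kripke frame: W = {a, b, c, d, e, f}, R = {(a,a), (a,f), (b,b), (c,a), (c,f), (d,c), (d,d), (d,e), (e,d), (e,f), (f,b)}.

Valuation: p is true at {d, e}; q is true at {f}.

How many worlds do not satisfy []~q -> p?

a: []~q is F, p is F. ✓
b: []~q is T, p is F. ✗
c: []~q is F, p is F. ✓
d: []~q is T, p is T. ✓
e: []~q is F, p is T. ✓
f: []~q is T, p is F. ✗
Satisfying worlds: {a, c, d, e}.
So []~q -> p fails at the other 2 worlds.

2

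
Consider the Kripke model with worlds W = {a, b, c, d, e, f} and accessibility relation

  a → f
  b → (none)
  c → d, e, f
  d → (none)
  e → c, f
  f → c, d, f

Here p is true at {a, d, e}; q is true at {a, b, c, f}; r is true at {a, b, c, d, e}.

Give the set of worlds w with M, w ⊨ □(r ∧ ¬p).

a: successors {f}; r ∧ ¬p there: f:F. ✗
b: no successors, so □(r ∧ ¬p) holds vacuously. ✓
c: successors {d, e, f}; r ∧ ¬p there: d:F, e:F, f:F. ✗
d: no successors, so □(r ∧ ¬p) holds vacuously. ✓
e: successors {c, f}; r ∧ ¬p there: c:T, f:F. ✗
f: successors {c, d, f}; r ∧ ¬p there: c:T, d:F, f:F. ✗

{b, d}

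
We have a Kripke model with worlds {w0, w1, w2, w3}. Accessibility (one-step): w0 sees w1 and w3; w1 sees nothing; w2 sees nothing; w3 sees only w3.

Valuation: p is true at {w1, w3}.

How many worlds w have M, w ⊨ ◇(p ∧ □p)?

2

w0: successors {w1, w3}; p ∧ □p there: w1:T, w3:T. ✓
w1: no successors, so ◇(p ∧ □p) fails. ✗
w2: no successors, so ◇(p ∧ □p) fails. ✗
w3: successors {w3}; p ∧ □p there: w3:T. ✓
Satisfying worlds: {w0, w3}.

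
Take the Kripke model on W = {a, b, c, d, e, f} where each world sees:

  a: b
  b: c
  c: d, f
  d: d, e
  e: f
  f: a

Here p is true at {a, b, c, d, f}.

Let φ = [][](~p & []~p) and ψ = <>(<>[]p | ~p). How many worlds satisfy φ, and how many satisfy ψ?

0 and 6

For [][](~p & []~p):
a: successors {b}; [](~p & []~p) there: b:F. ✗
b: successors {c}; [](~p & []~p) there: c:F. ✗
c: successors {d, f}; [](~p & []~p) there: d:F, f:F. ✗
d: successors {d, e}; [](~p & []~p) there: d:F, e:F. ✗
e: successors {f}; [](~p & []~p) there: f:F. ✗
f: successors {a}; [](~p & []~p) there: a:F. ✗
— 0 worlds.
For <>(<>[]p | ~p):
a: successors {b}; <>[]p | ~p there: b:T. ✓
b: successors {c}; <>[]p | ~p there: c:T. ✓
c: successors {d, f}; <>[]p | ~p there: d:T, f:T. ✓
d: successors {d, e}; <>[]p | ~p there: d:T, e:T. ✓
e: successors {f}; <>[]p | ~p there: f:T. ✓
f: successors {a}; <>[]p | ~p there: a:T. ✓
— 6 worlds.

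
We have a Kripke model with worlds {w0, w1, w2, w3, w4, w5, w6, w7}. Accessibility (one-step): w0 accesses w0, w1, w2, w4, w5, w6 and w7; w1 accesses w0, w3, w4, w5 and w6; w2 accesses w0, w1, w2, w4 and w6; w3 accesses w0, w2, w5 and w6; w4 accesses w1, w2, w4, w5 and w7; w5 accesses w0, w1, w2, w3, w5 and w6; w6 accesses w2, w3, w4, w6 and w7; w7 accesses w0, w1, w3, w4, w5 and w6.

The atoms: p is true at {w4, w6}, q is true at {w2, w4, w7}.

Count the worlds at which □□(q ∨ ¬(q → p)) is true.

0

w0: successors {w0, w1, w2, w4, w5, w6, w7}; □(q ∨ ¬(q → p)) there: w0:F, w1:F, w2:F, w4:F, w5:F, w6:F, w7:F. ✗
w1: successors {w0, w3, w4, w5, w6}; □(q ∨ ¬(q → p)) there: w0:F, w3:F, w4:F, w5:F, w6:F. ✗
w2: successors {w0, w1, w2, w4, w6}; □(q ∨ ¬(q → p)) there: w0:F, w1:F, w2:F, w4:F, w6:F. ✗
w3: successors {w0, w2, w5, w6}; □(q ∨ ¬(q → p)) there: w0:F, w2:F, w5:F, w6:F. ✗
w4: successors {w1, w2, w4, w5, w7}; □(q ∨ ¬(q → p)) there: w1:F, w2:F, w4:F, w5:F, w7:F. ✗
w5: successors {w0, w1, w2, w3, w5, w6}; □(q ∨ ¬(q → p)) there: w0:F, w1:F, w2:F, w3:F, w5:F, w6:F. ✗
w6: successors {w2, w3, w4, w6, w7}; □(q ∨ ¬(q → p)) there: w2:F, w3:F, w4:F, w6:F, w7:F. ✗
w7: successors {w0, w1, w3, w4, w5, w6}; □(q ∨ ¬(q → p)) there: w0:F, w1:F, w3:F, w4:F, w5:F, w6:F. ✗
Satisfying worlds: ∅.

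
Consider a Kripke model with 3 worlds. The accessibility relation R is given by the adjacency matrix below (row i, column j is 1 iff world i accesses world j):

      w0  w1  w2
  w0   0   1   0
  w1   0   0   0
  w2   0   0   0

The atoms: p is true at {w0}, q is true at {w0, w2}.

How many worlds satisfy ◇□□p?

w0: successors {w1}; □□p there: w1:T. ✓
w1: no successors, so ◇□□p fails. ✗
w2: no successors, so ◇□□p fails. ✗
Satisfying worlds: {w0}.

1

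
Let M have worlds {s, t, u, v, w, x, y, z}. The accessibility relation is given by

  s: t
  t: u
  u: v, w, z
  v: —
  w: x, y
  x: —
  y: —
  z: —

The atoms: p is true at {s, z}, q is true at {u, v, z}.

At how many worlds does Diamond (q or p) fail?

6

s: successors {t}; q or p there: t:F. ✗
t: successors {u}; q or p there: u:T. ✓
u: successors {v, w, z}; q or p there: v:T, w:F, z:T. ✓
v: no successors, so Diamond (q or p) fails. ✗
w: successors {x, y}; q or p there: x:F, y:F. ✗
x: no successors, so Diamond (q or p) fails. ✗
y: no successors, so Diamond (q or p) fails. ✗
z: no successors, so Diamond (q or p) fails. ✗
Satisfying worlds: {t, u}.
So Diamond (q or p) fails at the other 6 worlds.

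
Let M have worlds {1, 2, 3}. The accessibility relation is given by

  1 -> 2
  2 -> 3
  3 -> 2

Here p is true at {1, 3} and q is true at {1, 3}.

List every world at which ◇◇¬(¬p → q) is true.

{2}

1: successors {2}; ◇¬(¬p → q) there: 2:F. ✗
2: successors {3}; ◇¬(¬p → q) there: 3:T. ✓
3: successors {2}; ◇¬(¬p → q) there: 2:F. ✗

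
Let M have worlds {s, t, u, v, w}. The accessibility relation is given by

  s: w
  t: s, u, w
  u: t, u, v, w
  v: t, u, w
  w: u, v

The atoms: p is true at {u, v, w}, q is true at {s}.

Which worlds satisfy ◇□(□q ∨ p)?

{s, t, u, v}

s: successors {w}; □(□q ∨ p) there: w:T. ✓
t: successors {s, u, w}; □(□q ∨ p) there: s:T, u:F, w:T. ✓
u: successors {t, u, v, w}; □(□q ∨ p) there: t:F, u:F, v:F, w:T. ✓
v: successors {t, u, w}; □(□q ∨ p) there: t:F, u:F, w:T. ✓
w: successors {u, v}; □(□q ∨ p) there: u:F, v:F. ✗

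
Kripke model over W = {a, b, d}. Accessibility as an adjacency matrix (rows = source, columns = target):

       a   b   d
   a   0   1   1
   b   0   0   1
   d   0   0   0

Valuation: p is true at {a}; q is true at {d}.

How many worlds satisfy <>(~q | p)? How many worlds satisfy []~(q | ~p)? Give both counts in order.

1 and 1

For <>(~q | p):
a: successors {b, d}; ~q | p there: b:T, d:F. ✓
b: successors {d}; ~q | p there: d:F. ✗
d: no successors, so <>(~q | p) fails. ✗
— 1 world.
For []~(q | ~p):
a: successors {b, d}; ~(q | ~p) there: b:F, d:F. ✗
b: successors {d}; ~(q | ~p) there: d:F. ✗
d: no successors, so []~(q | ~p) holds vacuously. ✓
— 1 world.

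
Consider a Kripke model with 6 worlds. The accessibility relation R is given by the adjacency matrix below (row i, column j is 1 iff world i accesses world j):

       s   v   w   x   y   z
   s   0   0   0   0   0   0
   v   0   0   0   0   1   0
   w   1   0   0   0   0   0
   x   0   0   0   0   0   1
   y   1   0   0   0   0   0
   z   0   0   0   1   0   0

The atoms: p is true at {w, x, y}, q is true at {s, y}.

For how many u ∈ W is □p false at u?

s: no successors, so □p holds vacuously. ✓
v: successors {y}; p there: y:T. ✓
w: successors {s}; p there: s:F. ✗
x: successors {z}; p there: z:F. ✗
y: successors {s}; p there: s:F. ✗
z: successors {x}; p there: x:T. ✓
Satisfying worlds: {s, v, z}.
So □p fails at the other 3 worlds.

3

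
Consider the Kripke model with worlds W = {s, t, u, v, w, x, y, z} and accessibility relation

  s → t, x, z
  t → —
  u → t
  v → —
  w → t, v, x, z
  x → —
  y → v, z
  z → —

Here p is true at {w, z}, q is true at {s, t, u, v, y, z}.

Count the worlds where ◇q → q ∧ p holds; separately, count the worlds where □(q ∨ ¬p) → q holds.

For ◇q → q ∧ p:
s: ◇q is T, q ∧ p is F. ✗
t: ◇q is F, q ∧ p is F. ✓
u: ◇q is T, q ∧ p is F. ✗
v: ◇q is F, q ∧ p is F. ✓
w: ◇q is T, q ∧ p is F. ✗
x: ◇q is F, q ∧ p is F. ✓
y: ◇q is T, q ∧ p is F. ✗
z: ◇q is F, q ∧ p is T. ✓
— 4 worlds.
For □(q ∨ ¬p) → q:
s: □(q ∨ ¬p) is T, q is T. ✓
t: □(q ∨ ¬p) is T, q is T. ✓
u: □(q ∨ ¬p) is T, q is T. ✓
v: □(q ∨ ¬p) is T, q is T. ✓
w: □(q ∨ ¬p) is T, q is F. ✗
x: □(q ∨ ¬p) is T, q is F. ✗
y: □(q ∨ ¬p) is T, q is T. ✓
z: □(q ∨ ¬p) is T, q is T. ✓
— 6 worlds.

4 and 6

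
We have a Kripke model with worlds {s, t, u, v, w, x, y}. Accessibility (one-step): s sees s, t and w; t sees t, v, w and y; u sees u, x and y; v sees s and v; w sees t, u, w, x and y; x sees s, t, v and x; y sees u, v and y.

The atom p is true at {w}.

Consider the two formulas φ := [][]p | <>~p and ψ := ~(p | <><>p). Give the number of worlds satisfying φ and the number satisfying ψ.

7 and 2

For [][]p | <>~p:
s: [][]p is F, <>~p is T. ✓
t: [][]p is F, <>~p is T. ✓
u: [][]p is F, <>~p is T. ✓
v: [][]p is F, <>~p is T. ✓
w: [][]p is F, <>~p is T. ✓
x: [][]p is F, <>~p is T. ✓
y: [][]p is F, <>~p is T. ✓
— 7 worlds.
For ~(p | <><>p):
s: p | <><>p is T. ✗
t: p | <><>p is T. ✗
u: p | <><>p is F. ✓
v: p | <><>p is T. ✗
w: p | <><>p is T. ✗
x: p | <><>p is T. ✗
y: p | <><>p is F. ✓
— 2 worlds.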